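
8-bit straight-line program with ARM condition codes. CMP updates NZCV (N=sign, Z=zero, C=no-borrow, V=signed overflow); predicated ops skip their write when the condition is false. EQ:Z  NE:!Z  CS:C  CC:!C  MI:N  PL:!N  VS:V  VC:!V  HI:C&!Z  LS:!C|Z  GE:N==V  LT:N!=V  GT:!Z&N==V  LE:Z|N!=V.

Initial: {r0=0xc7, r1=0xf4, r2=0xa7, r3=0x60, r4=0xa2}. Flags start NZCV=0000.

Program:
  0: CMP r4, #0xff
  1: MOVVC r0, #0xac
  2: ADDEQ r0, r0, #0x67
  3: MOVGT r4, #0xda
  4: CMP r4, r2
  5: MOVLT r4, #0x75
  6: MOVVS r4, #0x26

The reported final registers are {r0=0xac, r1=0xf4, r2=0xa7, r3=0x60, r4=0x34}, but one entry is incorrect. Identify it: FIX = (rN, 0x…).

FIX = (r4, 0x75)

[0] flags=1000 → (cmp)
[1] flags=1000 VC?T → r0=0xac
[2] flags=1000 EQ?F → skip
[3] flags=1000 GT?F → skip
[4] flags=1000 → (cmp)
[5] flags=1000 LT?T → r4=0x75
[6] flags=1000 VS?F → skip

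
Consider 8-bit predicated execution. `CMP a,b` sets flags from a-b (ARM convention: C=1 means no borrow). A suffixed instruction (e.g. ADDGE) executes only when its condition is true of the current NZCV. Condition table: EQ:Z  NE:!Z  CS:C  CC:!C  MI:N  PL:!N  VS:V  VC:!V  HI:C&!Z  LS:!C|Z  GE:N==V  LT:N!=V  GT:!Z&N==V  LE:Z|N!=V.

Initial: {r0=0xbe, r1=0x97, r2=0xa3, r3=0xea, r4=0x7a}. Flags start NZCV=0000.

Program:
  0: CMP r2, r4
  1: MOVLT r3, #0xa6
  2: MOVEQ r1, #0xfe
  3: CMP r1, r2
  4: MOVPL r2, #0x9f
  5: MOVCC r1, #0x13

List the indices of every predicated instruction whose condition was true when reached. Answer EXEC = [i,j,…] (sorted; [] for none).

0: ✓ CMP  NZCV=0011
1: ✓ MOVLT  r3←0xa6
2: · MOVEQ
3: ✓ CMP  NZCV=1000
4: · MOVPL
5: ✓ MOVCC  r1←0x13

EXEC = [1,5]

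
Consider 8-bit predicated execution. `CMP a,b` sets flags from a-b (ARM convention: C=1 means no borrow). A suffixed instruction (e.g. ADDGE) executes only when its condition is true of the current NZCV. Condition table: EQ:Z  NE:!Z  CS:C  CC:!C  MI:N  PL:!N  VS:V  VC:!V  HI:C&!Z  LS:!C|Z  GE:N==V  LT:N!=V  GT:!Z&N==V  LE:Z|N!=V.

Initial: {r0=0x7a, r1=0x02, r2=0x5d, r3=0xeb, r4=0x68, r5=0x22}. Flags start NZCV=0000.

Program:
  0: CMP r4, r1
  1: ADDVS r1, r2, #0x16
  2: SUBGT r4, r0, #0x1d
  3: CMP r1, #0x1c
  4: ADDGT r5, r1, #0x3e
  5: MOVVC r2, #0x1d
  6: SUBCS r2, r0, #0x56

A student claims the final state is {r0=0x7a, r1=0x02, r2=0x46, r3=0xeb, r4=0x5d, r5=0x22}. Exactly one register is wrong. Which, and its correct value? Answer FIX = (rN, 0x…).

FIX = (r2, 0x1d)

[0] flags=0010 → (cmp)
[1] flags=0010 VS?F → skip
[2] flags=0010 GT?T → r4=0x5d
[3] flags=1000 → (cmp)
[4] flags=1000 GT?F → skip
[5] flags=1000 VC?T → r2=0x1d
[6] flags=1000 CS?F → skip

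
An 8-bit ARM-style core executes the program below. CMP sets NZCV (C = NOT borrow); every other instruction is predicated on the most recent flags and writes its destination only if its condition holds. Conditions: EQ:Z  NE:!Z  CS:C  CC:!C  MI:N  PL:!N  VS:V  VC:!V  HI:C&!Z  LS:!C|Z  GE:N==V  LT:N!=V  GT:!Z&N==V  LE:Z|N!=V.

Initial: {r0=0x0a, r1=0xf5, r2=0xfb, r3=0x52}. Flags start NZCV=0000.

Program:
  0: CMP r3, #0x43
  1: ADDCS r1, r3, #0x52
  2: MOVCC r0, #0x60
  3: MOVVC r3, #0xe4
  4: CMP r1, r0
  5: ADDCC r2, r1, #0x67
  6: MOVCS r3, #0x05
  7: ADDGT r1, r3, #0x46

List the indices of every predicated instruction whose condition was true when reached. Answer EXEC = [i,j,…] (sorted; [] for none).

EXEC = [1,3,6]

0: ✓ CMP  NZCV=0010
1: ✓ ADDCS  r1←0xa4
2: · MOVCC
3: ✓ MOVVC  r3←0xe4
4: ✓ CMP  NZCV=1010
5: · ADDCC
6: ✓ MOVCS  r3←0x05
7: · ADDGT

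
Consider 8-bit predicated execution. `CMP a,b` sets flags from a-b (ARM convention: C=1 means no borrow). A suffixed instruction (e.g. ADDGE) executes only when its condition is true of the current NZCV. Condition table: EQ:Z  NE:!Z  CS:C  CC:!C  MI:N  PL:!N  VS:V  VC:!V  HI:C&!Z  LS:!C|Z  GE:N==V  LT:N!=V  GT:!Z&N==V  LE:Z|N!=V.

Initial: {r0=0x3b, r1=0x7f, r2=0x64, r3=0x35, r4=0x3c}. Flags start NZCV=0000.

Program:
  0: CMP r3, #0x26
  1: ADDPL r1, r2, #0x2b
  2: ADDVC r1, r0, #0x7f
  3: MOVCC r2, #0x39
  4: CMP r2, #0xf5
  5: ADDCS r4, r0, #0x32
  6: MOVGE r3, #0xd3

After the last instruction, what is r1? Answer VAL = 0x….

[0] flags=0010 → (cmp)
[1] flags=0010 PL?T → r1=0x8f
[2] flags=0010 VC?T → r1=0xba
[3] flags=0010 CC?F → skip
[4] flags=0000 → (cmp)
[5] flags=0000 CS?F → skip
[6] flags=0000 GE?T → r3=0xd3

VAL = 0xba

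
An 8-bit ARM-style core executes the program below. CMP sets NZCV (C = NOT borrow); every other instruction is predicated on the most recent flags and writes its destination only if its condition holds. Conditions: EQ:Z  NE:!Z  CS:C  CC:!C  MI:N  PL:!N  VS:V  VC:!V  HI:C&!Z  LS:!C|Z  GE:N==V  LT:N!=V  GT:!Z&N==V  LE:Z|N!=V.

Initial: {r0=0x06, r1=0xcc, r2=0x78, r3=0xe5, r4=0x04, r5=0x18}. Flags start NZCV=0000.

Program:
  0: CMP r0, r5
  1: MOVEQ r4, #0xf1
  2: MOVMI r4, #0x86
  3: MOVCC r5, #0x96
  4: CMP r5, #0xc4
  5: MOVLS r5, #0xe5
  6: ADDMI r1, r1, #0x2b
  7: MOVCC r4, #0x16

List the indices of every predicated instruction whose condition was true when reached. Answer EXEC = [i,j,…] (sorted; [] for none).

0: ✓ CMP  NZCV=1000
1: · MOVEQ
2: ✓ MOVMI  r4←0x86
3: ✓ MOVCC  r5←0x96
4: ✓ CMP  NZCV=1000
5: ✓ MOVLS  r5←0xe5
6: ✓ ADDMI  r1←0xf7
7: ✓ MOVCC  r4←0x16

EXEC = [2,3,5,6,7]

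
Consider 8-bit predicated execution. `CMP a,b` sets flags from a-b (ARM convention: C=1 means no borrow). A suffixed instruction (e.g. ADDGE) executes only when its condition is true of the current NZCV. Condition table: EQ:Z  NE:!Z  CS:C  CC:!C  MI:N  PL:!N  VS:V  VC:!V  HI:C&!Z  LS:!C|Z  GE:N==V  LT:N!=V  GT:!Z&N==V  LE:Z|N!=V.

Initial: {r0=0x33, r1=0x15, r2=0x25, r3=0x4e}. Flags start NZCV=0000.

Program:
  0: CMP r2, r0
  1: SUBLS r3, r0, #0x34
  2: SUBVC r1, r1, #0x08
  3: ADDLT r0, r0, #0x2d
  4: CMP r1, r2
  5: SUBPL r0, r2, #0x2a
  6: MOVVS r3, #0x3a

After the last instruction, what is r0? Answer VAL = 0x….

VAL = 0x60

0: ✓ CMP  NZCV=1000
1: ✓ SUBLS  r3←0xff
2: ✓ SUBVC  r1←0x0d
3: ✓ ADDLT  r0←0x60
4: ✓ CMP  NZCV=1000
5: · SUBPL
6: · MOVVS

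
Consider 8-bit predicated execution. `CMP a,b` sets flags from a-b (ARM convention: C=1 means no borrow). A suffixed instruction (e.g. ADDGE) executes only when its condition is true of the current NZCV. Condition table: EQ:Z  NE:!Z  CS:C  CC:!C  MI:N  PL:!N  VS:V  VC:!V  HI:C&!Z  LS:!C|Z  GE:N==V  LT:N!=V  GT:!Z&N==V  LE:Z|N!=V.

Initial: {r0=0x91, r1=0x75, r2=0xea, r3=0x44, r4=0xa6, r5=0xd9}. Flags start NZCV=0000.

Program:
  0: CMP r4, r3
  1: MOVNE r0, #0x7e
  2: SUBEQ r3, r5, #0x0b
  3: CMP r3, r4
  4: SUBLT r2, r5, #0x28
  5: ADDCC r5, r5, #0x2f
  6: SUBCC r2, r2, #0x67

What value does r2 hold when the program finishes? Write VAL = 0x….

VAL = 0x83

[0] flags=0011 → (cmp)
[1] flags=0011 NE?T → r0=0x7e
[2] flags=0011 EQ?F → skip
[3] flags=1001 → (cmp)
[4] flags=1001 LT?F → skip
[5] flags=1001 CC?T → r5=0x08
[6] flags=1001 CC?T → r2=0x83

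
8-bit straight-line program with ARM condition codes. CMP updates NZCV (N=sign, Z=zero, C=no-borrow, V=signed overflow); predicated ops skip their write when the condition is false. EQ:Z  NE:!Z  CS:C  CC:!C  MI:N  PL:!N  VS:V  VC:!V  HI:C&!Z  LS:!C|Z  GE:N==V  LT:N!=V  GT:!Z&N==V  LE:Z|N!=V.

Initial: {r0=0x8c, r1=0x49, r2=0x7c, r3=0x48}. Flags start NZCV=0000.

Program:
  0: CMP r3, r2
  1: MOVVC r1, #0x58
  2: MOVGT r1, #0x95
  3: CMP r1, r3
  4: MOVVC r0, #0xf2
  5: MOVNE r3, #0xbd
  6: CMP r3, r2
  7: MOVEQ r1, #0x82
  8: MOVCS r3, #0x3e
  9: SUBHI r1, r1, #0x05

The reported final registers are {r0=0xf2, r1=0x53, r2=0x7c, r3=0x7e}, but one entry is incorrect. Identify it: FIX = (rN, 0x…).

0: ✓ CMP  NZCV=1000
1: ✓ MOVVC  r1←0x58
2: · MOVGT
3: ✓ CMP  NZCV=0010
4: ✓ MOVVC  r0←0xf2
5: ✓ MOVNE  r3←0xbd
6: ✓ CMP  NZCV=0011
7: · MOVEQ
8: ✓ MOVCS  r3←0x3e
9: ✓ SUBHI  r1←0x53

FIX = (r3, 0x3e)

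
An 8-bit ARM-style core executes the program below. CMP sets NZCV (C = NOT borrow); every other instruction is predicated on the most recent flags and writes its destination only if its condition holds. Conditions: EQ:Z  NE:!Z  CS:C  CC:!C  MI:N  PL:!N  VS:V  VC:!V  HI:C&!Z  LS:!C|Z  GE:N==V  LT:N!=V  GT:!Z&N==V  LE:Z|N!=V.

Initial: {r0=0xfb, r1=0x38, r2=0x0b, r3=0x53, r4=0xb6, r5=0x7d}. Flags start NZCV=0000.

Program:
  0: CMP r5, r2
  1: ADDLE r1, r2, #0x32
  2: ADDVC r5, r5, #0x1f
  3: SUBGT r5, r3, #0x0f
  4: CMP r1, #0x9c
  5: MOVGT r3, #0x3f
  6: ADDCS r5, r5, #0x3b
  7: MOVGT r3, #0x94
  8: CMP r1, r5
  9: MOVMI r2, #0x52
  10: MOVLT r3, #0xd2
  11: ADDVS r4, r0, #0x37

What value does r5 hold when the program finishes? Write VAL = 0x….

VAL = 0x44

0: ✓ CMP  NZCV=0010
1: · ADDLE
2: ✓ ADDVC  r5←0x9c
3: ✓ SUBGT  r5←0x44
4: ✓ CMP  NZCV=1001
5: ✓ MOVGT  r3←0x3f
6: · ADDCS
7: ✓ MOVGT  r3←0x94
8: ✓ CMP  NZCV=1000
9: ✓ MOVMI  r2←0x52
10: ✓ MOVLT  r3←0xd2
11: · ADDVS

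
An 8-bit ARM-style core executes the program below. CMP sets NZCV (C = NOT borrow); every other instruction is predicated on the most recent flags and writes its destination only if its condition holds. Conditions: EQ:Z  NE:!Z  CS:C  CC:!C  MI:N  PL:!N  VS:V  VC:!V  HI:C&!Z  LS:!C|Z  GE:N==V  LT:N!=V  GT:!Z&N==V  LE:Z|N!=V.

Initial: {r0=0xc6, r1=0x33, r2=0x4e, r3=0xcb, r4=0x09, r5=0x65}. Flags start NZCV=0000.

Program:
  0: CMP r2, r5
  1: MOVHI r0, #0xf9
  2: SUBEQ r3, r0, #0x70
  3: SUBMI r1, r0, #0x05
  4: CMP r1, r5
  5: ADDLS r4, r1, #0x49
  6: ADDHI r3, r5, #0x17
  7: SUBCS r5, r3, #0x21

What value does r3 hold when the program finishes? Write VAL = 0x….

VAL = 0x7c

0: ✓ CMP  NZCV=1000
1: · MOVHI
2: · SUBEQ
3: ✓ SUBMI  r1←0xc1
4: ✓ CMP  NZCV=0011
5: · ADDLS
6: ✓ ADDHI  r3←0x7c
7: ✓ SUBCS  r5←0x5b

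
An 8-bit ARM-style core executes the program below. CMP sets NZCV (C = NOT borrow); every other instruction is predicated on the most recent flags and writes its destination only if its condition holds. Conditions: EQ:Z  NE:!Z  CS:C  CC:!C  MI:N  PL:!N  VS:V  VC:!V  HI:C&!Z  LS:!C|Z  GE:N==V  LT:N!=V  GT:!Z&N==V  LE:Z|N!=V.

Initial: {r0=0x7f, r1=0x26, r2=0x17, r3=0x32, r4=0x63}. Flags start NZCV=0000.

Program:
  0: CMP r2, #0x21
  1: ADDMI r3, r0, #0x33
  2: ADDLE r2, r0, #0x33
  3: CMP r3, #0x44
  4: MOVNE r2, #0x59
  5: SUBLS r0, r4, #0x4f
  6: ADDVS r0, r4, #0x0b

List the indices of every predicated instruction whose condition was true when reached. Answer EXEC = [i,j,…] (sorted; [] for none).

[0] flags=1000 → (cmp)
[1] flags=1000 MI?T → r3=0xb2
[2] flags=1000 LE?T → r2=0xb2
[3] flags=0011 → (cmp)
[4] flags=0011 NE?T → r2=0x59
[5] flags=0011 LS?F → skip
[6] flags=0011 VS?T → r0=0x6e

EXEC = [1,2,4,6]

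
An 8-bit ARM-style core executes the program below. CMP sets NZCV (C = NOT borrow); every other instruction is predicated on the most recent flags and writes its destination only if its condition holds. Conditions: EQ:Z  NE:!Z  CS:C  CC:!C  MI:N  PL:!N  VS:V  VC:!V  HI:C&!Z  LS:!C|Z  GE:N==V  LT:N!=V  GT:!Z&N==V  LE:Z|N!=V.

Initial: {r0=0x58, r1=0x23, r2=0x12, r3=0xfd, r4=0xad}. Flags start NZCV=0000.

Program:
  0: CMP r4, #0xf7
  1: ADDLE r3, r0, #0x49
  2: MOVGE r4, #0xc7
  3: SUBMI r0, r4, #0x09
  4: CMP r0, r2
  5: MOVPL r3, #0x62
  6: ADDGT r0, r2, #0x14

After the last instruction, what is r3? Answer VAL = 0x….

VAL = 0xa1

0: ✓ CMP  NZCV=1000
1: ✓ ADDLE  r3←0xa1
2: · MOVGE
3: ✓ SUBMI  r0←0xa4
4: ✓ CMP  NZCV=1010
5: · MOVPL
6: · ADDGT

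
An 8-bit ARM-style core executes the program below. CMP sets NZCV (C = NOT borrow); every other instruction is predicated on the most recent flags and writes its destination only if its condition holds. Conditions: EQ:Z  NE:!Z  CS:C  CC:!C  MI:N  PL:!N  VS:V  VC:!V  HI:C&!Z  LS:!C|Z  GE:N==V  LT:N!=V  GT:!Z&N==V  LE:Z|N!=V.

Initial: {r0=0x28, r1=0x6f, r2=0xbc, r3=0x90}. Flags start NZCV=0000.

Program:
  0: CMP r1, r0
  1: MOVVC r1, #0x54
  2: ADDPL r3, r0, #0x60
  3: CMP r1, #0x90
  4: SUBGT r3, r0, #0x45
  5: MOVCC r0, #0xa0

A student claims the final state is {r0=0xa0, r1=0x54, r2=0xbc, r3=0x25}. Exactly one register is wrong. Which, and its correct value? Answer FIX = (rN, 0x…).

0: ✓ CMP  NZCV=0010
1: ✓ MOVVC  r1←0x54
2: ✓ ADDPL  r3←0x88
3: ✓ CMP  NZCV=1001
4: ✓ SUBGT  r3←0xe3
5: ✓ MOVCC  r0←0xa0

FIX = (r3, 0xe3)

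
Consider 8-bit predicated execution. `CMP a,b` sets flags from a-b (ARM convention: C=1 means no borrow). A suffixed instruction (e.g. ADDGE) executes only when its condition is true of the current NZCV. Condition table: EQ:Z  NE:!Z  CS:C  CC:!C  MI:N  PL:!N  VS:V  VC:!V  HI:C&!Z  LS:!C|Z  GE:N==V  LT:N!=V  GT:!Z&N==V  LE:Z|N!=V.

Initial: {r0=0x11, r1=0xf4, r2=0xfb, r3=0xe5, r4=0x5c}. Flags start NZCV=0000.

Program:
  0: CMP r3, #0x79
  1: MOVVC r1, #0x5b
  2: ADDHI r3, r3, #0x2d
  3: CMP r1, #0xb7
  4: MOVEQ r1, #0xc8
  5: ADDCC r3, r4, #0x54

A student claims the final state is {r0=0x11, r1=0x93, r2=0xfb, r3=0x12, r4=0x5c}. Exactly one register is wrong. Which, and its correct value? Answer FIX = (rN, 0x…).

FIX = (r1, 0xf4)

0: ✓ CMP  NZCV=0011
1: · MOVVC
2: ✓ ADDHI  r3←0x12
3: ✓ CMP  NZCV=0010
4: · MOVEQ
5: · ADDCC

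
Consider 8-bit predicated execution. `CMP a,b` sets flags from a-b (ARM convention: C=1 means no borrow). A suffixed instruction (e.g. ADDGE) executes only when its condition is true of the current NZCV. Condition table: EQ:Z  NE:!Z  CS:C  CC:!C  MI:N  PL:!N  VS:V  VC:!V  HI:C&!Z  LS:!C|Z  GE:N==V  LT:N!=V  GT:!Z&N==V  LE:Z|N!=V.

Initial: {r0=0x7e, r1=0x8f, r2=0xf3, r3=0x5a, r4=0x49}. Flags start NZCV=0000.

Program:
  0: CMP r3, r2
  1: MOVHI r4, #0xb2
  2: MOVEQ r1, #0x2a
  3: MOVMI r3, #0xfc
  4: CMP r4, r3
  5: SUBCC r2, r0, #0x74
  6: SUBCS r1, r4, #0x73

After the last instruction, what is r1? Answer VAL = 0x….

VAL = 0x8f

[0] flags=0000 → (cmp)
[1] flags=0000 HI?F → skip
[2] flags=0000 EQ?F → skip
[3] flags=0000 MI?F → skip
[4] flags=1000 → (cmp)
[5] flags=1000 CC?T → r2=0x0a
[6] flags=1000 CS?F → skip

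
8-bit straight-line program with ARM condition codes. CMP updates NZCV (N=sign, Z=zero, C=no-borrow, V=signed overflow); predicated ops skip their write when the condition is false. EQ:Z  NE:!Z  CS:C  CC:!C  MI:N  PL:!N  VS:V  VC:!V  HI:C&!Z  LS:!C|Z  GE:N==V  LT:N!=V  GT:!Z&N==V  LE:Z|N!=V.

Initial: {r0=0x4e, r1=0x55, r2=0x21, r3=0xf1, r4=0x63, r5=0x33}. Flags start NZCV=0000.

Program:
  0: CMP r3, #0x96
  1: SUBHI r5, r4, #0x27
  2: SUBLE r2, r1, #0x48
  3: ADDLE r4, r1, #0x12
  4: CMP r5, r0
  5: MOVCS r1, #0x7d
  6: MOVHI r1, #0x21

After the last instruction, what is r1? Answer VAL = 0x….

VAL = 0x55

0: ✓ CMP  NZCV=0010
1: ✓ SUBHI  r5←0x3c
2: · SUBLE
3: · ADDLE
4: ✓ CMP  NZCV=1000
5: · MOVCS
6: · MOVHI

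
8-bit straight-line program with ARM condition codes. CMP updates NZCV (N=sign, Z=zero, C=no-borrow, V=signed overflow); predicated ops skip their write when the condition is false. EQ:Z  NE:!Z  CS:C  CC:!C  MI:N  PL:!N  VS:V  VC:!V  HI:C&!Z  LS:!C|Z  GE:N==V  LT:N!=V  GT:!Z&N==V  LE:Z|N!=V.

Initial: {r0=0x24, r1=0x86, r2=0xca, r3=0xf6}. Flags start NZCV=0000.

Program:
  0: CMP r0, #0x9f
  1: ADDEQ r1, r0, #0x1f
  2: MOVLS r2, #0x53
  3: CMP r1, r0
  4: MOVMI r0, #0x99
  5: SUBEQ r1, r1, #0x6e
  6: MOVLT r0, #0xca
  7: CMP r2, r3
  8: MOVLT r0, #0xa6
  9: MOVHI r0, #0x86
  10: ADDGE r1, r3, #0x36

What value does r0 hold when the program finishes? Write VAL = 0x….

0: ✓ CMP  NZCV=1001
1: · ADDEQ
2: ✓ MOVLS  r2←0x53
3: ✓ CMP  NZCV=0011
4: · MOVMI
5: · SUBEQ
6: ✓ MOVLT  r0←0xca
7: ✓ CMP  NZCV=0000
8: · MOVLT
9: · MOVHI
10: ✓ ADDGE  r1←0x2c

VAL = 0xca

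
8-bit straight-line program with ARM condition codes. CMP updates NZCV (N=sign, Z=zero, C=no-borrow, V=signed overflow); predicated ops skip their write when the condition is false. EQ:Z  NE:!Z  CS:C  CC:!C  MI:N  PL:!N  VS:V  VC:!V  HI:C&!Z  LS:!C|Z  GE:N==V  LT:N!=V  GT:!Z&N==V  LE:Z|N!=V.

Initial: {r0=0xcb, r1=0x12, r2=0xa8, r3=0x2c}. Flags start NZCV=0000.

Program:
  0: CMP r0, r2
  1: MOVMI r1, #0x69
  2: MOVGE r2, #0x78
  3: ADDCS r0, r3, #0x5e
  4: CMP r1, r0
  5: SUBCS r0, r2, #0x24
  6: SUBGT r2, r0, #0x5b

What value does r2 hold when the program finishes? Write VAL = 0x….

[0] flags=0010 → (cmp)
[1] flags=0010 MI?F → skip
[2] flags=0010 GE?T → r2=0x78
[3] flags=0010 CS?T → r0=0x8a
[4] flags=1001 → (cmp)
[5] flags=1001 CS?F → skip
[6] flags=1001 GT?T → r2=0x2f

VAL = 0x2f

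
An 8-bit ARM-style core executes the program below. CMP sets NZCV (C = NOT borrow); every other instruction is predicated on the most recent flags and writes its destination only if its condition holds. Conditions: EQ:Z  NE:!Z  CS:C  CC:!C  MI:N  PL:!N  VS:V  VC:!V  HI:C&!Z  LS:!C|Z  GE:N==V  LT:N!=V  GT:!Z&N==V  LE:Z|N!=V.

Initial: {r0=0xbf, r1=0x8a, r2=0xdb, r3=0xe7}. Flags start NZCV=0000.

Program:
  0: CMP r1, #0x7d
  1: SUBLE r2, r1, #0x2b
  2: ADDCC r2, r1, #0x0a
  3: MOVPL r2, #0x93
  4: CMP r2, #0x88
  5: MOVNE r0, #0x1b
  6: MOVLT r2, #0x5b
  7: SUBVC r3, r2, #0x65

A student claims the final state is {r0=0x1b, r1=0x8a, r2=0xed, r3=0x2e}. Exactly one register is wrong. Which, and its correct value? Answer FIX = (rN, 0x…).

[0] flags=0011 → (cmp)
[1] flags=0011 LE?T → r2=0x5f
[2] flags=0011 CC?F → skip
[3] flags=0011 PL?T → r2=0x93
[4] flags=0010 → (cmp)
[5] flags=0010 NE?T → r0=0x1b
[6] flags=0010 LT?F → skip
[7] flags=0010 VC?T → r3=0x2e

FIX = (r2, 0x93)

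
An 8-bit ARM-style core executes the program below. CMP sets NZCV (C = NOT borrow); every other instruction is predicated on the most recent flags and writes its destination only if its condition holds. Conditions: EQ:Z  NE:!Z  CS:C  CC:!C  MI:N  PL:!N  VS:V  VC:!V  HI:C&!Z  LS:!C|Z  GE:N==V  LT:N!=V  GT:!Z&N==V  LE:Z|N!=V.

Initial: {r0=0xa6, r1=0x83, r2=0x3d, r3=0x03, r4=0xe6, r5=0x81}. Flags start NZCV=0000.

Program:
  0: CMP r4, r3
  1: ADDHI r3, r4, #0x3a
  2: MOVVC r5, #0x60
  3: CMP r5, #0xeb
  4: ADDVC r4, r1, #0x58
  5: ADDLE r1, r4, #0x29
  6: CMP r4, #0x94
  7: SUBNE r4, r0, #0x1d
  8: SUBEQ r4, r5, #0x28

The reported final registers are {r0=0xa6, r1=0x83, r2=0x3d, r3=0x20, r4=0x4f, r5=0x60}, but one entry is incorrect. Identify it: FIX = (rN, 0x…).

FIX = (r4, 0x89)

0: ✓ CMP  NZCV=1010
1: ✓ ADDHI  r3←0x20
2: ✓ MOVVC  r5←0x60
3: ✓ CMP  NZCV=0000
4: ✓ ADDVC  r4←0xdb
5: · ADDLE
6: ✓ CMP  NZCV=0010
7: ✓ SUBNE  r4←0x89
8: · SUBEQ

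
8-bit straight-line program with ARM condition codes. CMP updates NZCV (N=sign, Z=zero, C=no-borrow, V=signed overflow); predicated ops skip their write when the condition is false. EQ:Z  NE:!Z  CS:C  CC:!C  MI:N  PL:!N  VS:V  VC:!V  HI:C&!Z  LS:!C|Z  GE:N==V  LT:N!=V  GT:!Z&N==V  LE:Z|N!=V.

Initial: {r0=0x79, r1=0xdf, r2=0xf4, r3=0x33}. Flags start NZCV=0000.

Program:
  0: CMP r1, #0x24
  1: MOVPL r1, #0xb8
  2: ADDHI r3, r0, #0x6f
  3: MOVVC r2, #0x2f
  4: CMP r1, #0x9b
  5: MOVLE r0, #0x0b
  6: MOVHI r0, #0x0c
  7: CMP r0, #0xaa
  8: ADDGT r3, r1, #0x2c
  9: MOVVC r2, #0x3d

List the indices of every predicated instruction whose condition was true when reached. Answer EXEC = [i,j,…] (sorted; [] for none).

EXEC = [2,3,6,8,9]

[0] flags=1010 → (cmp)
[1] flags=1010 PL?F → skip
[2] flags=1010 HI?T → r3=0xe8
[3] flags=1010 VC?T → r2=0x2f
[4] flags=0010 → (cmp)
[5] flags=0010 LE?F → skip
[6] flags=0010 HI?T → r0=0x0c
[7] flags=0000 → (cmp)
[8] flags=0000 GT?T → r3=0x0b
[9] flags=0000 VC?T → r2=0x3d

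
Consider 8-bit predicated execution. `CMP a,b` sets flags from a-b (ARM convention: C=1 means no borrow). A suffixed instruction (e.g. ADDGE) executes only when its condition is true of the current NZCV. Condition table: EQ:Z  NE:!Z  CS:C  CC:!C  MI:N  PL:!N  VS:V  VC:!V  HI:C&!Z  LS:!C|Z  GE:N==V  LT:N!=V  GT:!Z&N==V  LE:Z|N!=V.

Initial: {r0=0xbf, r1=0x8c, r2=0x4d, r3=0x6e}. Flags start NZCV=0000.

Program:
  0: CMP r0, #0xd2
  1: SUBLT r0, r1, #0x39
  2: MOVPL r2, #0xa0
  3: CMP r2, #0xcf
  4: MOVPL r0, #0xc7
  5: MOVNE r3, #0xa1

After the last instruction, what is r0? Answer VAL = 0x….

[0] flags=1000 → (cmp)
[1] flags=1000 LT?T → r0=0x53
[2] flags=1000 PL?F → skip
[3] flags=0000 → (cmp)
[4] flags=0000 PL?T → r0=0xc7
[5] flags=0000 NE?T → r3=0xa1

VAL = 0xc7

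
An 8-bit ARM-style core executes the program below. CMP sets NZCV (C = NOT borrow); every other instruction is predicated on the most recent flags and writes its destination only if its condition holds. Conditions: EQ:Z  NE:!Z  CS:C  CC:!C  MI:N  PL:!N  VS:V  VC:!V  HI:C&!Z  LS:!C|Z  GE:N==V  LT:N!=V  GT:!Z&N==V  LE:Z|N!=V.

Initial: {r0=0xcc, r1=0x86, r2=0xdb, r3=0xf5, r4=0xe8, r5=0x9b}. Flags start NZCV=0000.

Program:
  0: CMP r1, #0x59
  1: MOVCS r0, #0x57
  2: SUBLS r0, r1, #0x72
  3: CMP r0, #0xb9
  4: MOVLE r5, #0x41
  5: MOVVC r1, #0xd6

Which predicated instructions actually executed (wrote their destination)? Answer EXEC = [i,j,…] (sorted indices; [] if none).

[0] flags=0011 → (cmp)
[1] flags=0011 CS?T → r0=0x57
[2] flags=0011 LS?F → skip
[3] flags=1001 → (cmp)
[4] flags=1001 LE?F → skip
[5] flags=1001 VC?F → skip

EXEC = [1]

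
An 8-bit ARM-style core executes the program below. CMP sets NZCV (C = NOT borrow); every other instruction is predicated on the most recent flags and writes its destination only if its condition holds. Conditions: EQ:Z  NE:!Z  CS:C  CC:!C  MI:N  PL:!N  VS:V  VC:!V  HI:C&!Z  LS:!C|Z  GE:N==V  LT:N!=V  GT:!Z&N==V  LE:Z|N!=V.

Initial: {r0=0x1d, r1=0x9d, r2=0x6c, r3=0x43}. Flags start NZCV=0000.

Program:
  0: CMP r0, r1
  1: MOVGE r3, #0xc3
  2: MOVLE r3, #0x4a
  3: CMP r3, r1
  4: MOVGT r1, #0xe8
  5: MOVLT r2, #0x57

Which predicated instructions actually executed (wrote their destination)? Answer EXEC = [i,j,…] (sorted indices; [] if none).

EXEC = [1,4]

[0] flags=1001 → (cmp)
[1] flags=1001 GE?T → r3=0xc3
[2] flags=1001 LE?F → skip
[3] flags=0010 → (cmp)
[4] flags=0010 GT?T → r1=0xe8
[5] flags=0010 LT?F → skip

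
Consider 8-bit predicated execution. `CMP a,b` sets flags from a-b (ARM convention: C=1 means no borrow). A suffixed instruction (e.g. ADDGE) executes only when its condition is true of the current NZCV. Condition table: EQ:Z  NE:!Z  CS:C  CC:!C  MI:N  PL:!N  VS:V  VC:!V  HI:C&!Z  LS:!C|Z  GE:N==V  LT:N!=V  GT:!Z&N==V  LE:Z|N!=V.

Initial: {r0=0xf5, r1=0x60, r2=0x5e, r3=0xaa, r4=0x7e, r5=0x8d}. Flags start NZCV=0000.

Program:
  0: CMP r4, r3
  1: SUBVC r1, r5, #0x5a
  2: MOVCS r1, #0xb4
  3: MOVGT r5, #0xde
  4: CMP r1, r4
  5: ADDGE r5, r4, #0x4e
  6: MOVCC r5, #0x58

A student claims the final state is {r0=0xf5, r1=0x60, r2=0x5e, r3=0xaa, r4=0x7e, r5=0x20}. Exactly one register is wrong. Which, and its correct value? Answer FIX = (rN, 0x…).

FIX = (r5, 0x58)

[0] flags=1001 → (cmp)
[1] flags=1001 VC?F → skip
[2] flags=1001 CS?F → skip
[3] flags=1001 GT?T → r5=0xde
[4] flags=1000 → (cmp)
[5] flags=1000 GE?F → skip
[6] flags=1000 CC?T → r5=0x58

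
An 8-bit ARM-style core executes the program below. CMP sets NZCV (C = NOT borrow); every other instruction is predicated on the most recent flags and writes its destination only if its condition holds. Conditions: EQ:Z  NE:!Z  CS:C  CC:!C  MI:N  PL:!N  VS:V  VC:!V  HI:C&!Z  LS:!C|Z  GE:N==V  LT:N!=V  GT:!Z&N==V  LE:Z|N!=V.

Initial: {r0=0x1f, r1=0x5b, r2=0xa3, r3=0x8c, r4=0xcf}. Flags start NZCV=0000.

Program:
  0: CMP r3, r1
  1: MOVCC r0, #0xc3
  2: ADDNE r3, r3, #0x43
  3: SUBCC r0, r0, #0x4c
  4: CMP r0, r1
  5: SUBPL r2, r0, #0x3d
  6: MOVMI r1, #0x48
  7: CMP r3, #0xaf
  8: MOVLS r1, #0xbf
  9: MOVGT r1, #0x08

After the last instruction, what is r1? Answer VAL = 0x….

0: ✓ CMP  NZCV=0011
1: · MOVCC
2: ✓ ADDNE  r3←0xcf
3: · SUBCC
4: ✓ CMP  NZCV=1000
5: · SUBPL
6: ✓ MOVMI  r1←0x48
7: ✓ CMP  NZCV=0010
8: · MOVLS
9: ✓ MOVGT  r1←0x08

VAL = 0x08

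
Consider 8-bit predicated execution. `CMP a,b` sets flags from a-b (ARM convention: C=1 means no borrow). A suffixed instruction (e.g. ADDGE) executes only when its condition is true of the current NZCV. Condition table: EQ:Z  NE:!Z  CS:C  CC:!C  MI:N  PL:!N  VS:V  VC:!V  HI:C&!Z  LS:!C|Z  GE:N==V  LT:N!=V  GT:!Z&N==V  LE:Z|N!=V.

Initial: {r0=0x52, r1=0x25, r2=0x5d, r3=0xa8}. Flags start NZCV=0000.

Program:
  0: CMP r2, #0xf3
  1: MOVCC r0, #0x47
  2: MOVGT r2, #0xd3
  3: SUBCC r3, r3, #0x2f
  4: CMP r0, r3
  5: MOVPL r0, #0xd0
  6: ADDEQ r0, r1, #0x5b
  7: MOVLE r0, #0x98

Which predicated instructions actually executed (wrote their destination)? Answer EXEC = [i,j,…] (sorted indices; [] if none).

EXEC = [1,2,3,7]

0: ✓ CMP  NZCV=0000
1: ✓ MOVCC  r0←0x47
2: ✓ MOVGT  r2←0xd3
3: ✓ SUBCC  r3←0x79
4: ✓ CMP  NZCV=1000
5: · MOVPL
6: · ADDEQ
7: ✓ MOVLE  r0←0x98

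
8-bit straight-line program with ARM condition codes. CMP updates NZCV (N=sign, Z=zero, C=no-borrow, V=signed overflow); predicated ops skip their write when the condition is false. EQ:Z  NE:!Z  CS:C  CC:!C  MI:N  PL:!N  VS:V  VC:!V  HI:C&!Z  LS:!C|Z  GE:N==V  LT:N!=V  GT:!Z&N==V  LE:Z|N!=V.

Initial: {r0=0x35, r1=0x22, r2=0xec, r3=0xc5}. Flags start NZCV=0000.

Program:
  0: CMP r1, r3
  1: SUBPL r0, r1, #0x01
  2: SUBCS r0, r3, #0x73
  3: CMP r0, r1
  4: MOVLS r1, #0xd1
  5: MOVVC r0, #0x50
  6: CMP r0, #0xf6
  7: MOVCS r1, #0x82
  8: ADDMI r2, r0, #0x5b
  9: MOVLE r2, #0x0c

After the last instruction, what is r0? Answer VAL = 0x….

VAL = 0x50

[0] flags=0000 → (cmp)
[1] flags=0000 PL?T → r0=0x21
[2] flags=0000 CS?F → skip
[3] flags=1000 → (cmp)
[4] flags=1000 LS?T → r1=0xd1
[5] flags=1000 VC?T → r0=0x50
[6] flags=0000 → (cmp)
[7] flags=0000 CS?F → skip
[8] flags=0000 MI?F → skip
[9] flags=0000 LE?F → skip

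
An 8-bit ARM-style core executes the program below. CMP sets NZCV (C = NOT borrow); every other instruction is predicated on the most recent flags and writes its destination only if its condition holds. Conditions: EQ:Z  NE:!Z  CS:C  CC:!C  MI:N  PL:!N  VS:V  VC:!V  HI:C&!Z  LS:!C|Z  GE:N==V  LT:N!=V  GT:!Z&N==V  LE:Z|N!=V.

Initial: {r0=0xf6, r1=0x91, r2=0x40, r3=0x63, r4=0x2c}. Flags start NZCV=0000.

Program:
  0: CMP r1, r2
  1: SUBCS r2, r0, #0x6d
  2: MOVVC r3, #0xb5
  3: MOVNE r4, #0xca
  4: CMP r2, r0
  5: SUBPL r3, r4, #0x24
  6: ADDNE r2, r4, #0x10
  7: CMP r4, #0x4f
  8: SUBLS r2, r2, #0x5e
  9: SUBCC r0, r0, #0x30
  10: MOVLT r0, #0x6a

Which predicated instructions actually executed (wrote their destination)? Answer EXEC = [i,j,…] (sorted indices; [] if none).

0: ✓ CMP  NZCV=0011
1: ✓ SUBCS  r2←0x89
2: · MOVVC
3: ✓ MOVNE  r4←0xca
4: ✓ CMP  NZCV=1000
5: · SUBPL
6: ✓ ADDNE  r2←0xda
7: ✓ CMP  NZCV=0011
8: · SUBLS
9: · SUBCC
10: ✓ MOVLT  r0←0x6a

EXEC = [1,3,6,10]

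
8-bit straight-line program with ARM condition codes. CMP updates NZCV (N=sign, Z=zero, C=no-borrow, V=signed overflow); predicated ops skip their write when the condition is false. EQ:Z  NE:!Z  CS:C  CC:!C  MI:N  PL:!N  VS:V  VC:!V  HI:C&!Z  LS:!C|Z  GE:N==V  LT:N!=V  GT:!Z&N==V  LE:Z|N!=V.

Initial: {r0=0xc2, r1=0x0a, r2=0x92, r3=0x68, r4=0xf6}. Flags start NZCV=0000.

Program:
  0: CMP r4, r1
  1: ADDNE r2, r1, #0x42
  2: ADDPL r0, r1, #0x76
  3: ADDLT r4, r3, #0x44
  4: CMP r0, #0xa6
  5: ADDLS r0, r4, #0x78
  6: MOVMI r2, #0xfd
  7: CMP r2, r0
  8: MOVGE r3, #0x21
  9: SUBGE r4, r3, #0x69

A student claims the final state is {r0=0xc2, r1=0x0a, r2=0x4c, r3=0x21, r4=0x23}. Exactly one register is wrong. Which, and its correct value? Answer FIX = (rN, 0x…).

FIX = (r4, 0xb8)

0: ✓ CMP  NZCV=1010
1: ✓ ADDNE  r2←0x4c
2: · ADDPL
3: ✓ ADDLT  r4←0xac
4: ✓ CMP  NZCV=0010
5: · ADDLS
6: · MOVMI
7: ✓ CMP  NZCV=1001
8: ✓ MOVGE  r3←0x21
9: ✓ SUBGE  r4←0xb8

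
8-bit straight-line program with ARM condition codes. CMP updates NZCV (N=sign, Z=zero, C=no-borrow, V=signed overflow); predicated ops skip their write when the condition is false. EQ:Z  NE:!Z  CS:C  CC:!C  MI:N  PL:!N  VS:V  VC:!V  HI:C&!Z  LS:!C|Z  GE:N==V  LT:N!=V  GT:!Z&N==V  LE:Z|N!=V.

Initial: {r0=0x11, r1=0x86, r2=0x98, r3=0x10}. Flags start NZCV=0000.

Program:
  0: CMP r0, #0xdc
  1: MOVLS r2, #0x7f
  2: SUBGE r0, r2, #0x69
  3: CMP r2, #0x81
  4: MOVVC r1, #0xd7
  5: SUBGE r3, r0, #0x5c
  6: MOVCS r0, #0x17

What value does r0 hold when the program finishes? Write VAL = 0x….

0: ✓ CMP  NZCV=0000
1: ✓ MOVLS  r2←0x7f
2: ✓ SUBGE  r0←0x16
3: ✓ CMP  NZCV=1001
4: · MOVVC
5: ✓ SUBGE  r3←0xba
6: · MOVCS

VAL = 0x16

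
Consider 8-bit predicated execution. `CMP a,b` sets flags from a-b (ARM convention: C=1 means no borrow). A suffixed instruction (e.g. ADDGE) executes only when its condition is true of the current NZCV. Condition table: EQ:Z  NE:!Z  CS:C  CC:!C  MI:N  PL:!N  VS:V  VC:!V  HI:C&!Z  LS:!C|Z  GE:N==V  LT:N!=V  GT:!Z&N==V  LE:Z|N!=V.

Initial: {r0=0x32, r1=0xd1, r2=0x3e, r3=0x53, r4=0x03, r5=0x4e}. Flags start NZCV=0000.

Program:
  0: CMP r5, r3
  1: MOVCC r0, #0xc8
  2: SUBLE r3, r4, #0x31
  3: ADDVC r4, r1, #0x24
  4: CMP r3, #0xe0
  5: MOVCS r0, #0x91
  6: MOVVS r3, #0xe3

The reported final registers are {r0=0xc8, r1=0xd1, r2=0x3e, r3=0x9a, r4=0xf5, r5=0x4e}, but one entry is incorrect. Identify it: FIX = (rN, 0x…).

0: ✓ CMP  NZCV=1000
1: ✓ MOVCC  r0←0xc8
2: ✓ SUBLE  r3←0xd2
3: ✓ ADDVC  r4←0xf5
4: ✓ CMP  NZCV=1000
5: · MOVCS
6: · MOVVS

FIX = (r3, 0xd2)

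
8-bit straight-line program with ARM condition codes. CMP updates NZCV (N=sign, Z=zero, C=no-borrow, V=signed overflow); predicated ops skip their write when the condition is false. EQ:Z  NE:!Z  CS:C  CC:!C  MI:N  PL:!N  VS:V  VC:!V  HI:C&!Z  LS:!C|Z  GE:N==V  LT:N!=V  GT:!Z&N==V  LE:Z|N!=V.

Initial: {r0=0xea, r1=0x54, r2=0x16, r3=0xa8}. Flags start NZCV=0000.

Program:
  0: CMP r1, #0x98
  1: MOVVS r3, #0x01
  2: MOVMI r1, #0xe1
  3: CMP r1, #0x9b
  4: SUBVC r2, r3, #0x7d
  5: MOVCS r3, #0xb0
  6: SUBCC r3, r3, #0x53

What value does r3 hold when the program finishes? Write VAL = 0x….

VAL = 0xb0

[0] flags=1001 → (cmp)
[1] flags=1001 VS?T → r3=0x01
[2] flags=1001 MI?T → r1=0xe1
[3] flags=0010 → (cmp)
[4] flags=0010 VC?T → r2=0x84
[5] flags=0010 CS?T → r3=0xb0
[6] flags=0010 CC?F → skip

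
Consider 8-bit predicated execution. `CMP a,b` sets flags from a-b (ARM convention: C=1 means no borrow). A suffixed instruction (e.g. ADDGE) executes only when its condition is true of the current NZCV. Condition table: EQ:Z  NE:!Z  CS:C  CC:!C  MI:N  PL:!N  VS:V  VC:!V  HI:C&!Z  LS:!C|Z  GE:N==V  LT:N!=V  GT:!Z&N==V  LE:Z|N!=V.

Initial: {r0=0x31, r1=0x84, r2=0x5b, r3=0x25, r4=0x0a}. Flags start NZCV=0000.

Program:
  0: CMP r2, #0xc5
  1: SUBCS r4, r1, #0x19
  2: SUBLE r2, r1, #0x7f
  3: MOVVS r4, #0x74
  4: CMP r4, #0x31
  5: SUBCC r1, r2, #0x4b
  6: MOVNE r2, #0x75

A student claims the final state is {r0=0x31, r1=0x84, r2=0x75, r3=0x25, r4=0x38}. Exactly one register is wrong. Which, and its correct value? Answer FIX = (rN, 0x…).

FIX = (r4, 0x74)

[0] flags=1001 → (cmp)
[1] flags=1001 CS?F → skip
[2] flags=1001 LE?F → skip
[3] flags=1001 VS?T → r4=0x74
[4] flags=0010 → (cmp)
[5] flags=0010 CC?F → skip
[6] flags=0010 NE?T → r2=0x75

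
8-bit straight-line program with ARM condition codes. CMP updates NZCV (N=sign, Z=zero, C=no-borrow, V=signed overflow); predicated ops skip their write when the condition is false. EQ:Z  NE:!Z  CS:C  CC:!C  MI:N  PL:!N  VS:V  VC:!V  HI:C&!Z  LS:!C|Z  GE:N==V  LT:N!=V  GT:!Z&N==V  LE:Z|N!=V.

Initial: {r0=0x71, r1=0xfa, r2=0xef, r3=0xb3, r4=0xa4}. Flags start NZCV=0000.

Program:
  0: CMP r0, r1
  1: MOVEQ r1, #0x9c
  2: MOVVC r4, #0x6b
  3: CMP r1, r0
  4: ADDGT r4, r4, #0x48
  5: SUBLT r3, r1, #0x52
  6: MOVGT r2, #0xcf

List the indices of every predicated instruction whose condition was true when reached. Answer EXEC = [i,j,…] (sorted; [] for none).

[0] flags=0000 → (cmp)
[1] flags=0000 EQ?F → skip
[2] flags=0000 VC?T → r4=0x6b
[3] flags=1010 → (cmp)
[4] flags=1010 GT?F → skip
[5] flags=1010 LT?T → r3=0xa8
[6] flags=1010 GT?F → skip

EXEC = [2,5]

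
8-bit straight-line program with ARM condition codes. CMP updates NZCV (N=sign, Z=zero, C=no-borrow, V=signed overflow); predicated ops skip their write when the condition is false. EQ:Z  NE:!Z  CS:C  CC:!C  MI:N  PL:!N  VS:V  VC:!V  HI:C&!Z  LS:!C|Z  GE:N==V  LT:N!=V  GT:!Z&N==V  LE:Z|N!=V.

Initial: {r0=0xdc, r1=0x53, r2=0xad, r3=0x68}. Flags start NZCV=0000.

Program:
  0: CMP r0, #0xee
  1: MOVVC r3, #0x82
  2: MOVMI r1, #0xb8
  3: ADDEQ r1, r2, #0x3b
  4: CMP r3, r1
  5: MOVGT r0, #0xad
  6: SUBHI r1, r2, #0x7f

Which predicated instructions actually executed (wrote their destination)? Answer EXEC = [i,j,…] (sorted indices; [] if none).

EXEC = [1,2]

[0] flags=1000 → (cmp)
[1] flags=1000 VC?T → r3=0x82
[2] flags=1000 MI?T → r1=0xb8
[3] flags=1000 EQ?F → skip
[4] flags=1000 → (cmp)
[5] flags=1000 GT?F → skip
[6] flags=1000 HI?F → skip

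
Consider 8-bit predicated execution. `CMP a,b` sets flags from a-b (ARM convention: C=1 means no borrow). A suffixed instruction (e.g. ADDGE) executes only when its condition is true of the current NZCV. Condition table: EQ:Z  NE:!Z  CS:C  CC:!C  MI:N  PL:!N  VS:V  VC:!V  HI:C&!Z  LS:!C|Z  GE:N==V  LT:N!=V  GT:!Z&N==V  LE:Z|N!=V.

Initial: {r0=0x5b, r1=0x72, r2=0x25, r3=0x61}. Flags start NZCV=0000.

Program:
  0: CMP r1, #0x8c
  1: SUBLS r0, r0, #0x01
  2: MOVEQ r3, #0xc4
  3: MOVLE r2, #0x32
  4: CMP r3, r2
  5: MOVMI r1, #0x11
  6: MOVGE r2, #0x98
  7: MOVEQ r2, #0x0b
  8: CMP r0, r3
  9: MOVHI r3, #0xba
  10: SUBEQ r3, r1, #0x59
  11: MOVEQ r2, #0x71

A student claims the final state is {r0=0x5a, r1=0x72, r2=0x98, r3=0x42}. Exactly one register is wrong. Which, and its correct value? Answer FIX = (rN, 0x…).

FIX = (r3, 0x61)

0: ✓ CMP  NZCV=1001
1: ✓ SUBLS  r0←0x5a
2: · MOVEQ
3: · MOVLE
4: ✓ CMP  NZCV=0010
5: · MOVMI
6: ✓ MOVGE  r2←0x98
7: · MOVEQ
8: ✓ CMP  NZCV=1000
9: · MOVHI
10: · SUBEQ
11: · MOVEQ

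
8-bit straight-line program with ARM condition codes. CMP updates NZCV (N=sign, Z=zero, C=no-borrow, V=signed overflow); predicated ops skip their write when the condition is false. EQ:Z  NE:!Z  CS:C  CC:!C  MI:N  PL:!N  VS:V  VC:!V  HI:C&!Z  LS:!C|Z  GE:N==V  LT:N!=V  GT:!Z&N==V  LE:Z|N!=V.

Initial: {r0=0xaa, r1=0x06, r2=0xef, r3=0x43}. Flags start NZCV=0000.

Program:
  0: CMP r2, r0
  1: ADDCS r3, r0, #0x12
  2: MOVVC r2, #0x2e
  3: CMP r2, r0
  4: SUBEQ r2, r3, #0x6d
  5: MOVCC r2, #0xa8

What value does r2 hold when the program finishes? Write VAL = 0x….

[0] flags=0010 → (cmp)
[1] flags=0010 CS?T → r3=0xbc
[2] flags=0010 VC?T → r2=0x2e
[3] flags=1001 → (cmp)
[4] flags=1001 EQ?F → skip
[5] flags=1001 CC?T → r2=0xa8

VAL = 0xa8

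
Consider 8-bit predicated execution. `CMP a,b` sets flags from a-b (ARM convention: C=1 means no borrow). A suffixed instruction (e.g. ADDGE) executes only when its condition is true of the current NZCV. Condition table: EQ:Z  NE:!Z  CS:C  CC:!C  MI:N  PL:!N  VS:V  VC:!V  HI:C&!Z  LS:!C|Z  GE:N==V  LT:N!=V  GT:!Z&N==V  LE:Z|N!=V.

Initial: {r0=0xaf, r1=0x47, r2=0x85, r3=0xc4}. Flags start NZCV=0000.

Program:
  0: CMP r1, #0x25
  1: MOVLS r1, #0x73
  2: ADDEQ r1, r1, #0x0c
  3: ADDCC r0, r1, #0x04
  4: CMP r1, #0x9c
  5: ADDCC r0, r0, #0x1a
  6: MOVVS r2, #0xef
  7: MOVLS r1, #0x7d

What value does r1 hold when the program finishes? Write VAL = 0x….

VAL = 0x7d

[0] flags=0010 → (cmp)
[1] flags=0010 LS?F → skip
[2] flags=0010 EQ?F → skip
[3] flags=0010 CC?F → skip
[4] flags=1001 → (cmp)
[5] flags=1001 CC?T → r0=0xc9
[6] flags=1001 VS?T → r2=0xef
[7] flags=1001 LS?T → r1=0x7d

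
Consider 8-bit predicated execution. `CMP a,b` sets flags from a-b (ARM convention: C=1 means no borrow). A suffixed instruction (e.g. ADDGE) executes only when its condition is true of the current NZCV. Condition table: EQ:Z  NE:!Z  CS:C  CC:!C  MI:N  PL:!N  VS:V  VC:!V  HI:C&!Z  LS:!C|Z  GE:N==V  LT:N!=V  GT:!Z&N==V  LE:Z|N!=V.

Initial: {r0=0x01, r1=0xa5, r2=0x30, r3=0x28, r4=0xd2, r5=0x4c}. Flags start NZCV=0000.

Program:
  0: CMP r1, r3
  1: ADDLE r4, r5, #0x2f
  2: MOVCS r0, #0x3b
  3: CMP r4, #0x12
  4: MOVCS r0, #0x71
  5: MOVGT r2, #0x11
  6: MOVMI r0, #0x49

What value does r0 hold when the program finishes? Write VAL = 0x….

0: ✓ CMP  NZCV=0011
1: ✓ ADDLE  r4←0x7b
2: ✓ MOVCS  r0←0x3b
3: ✓ CMP  NZCV=0010
4: ✓ MOVCS  r0←0x71
5: ✓ MOVGT  r2←0x11
6: · MOVMI

VAL = 0x71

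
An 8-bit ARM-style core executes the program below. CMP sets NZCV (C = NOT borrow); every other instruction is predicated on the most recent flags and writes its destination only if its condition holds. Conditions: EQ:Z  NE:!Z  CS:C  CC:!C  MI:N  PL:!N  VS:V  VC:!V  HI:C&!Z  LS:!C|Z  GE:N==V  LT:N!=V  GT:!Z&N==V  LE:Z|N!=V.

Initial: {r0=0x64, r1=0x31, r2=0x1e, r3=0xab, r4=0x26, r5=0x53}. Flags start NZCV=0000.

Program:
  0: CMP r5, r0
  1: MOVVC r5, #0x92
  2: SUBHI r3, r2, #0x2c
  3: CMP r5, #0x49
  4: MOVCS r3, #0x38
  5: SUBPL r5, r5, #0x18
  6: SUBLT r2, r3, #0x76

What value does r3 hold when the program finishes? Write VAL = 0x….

VAL = 0x38

[0] flags=1000 → (cmp)
[1] flags=1000 VC?T → r5=0x92
[2] flags=1000 HI?F → skip
[3] flags=0011 → (cmp)
[4] flags=0011 CS?T → r3=0x38
[5] flags=0011 PL?T → r5=0x7a
[6] flags=0011 LT?T → r2=0xc2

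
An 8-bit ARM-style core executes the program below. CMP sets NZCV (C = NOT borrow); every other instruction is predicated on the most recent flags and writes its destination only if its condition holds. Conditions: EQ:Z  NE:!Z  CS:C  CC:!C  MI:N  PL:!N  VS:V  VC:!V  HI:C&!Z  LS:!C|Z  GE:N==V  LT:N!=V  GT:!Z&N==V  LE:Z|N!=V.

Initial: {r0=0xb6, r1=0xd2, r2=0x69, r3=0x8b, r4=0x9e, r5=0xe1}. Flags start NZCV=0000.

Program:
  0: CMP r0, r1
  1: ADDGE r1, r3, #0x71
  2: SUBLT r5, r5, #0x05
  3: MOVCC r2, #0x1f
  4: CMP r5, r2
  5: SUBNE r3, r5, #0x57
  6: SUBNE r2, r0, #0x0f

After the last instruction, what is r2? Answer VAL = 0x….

0: ✓ CMP  NZCV=1000
1: · ADDGE
2: ✓ SUBLT  r5←0xdc
3: ✓ MOVCC  r2←0x1f
4: ✓ CMP  NZCV=1010
5: ✓ SUBNE  r3←0x85
6: ✓ SUBNE  r2←0xa7

VAL = 0xa7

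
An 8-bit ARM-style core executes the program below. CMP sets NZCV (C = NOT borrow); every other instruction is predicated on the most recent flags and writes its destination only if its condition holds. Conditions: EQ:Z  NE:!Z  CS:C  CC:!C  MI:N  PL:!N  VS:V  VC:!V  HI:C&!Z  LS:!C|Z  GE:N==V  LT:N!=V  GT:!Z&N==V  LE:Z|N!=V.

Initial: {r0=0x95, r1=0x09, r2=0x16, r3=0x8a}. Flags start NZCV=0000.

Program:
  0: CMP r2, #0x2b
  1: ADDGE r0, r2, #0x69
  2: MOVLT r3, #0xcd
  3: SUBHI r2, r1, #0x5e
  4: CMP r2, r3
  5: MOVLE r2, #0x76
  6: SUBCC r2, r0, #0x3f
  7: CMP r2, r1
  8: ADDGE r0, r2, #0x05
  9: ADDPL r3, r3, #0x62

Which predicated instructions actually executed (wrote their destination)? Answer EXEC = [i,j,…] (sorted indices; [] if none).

[0] flags=1000 → (cmp)
[1] flags=1000 GE?F → skip
[2] flags=1000 LT?T → r3=0xcd
[3] flags=1000 HI?F → skip
[4] flags=0000 → (cmp)
[5] flags=0000 LE?F → skip
[6] flags=0000 CC?T → r2=0x56
[7] flags=0010 → (cmp)
[8] flags=0010 GE?T → r0=0x5b
[9] flags=0010 PL?T → r3=0x2f

EXEC = [2,6,8,9]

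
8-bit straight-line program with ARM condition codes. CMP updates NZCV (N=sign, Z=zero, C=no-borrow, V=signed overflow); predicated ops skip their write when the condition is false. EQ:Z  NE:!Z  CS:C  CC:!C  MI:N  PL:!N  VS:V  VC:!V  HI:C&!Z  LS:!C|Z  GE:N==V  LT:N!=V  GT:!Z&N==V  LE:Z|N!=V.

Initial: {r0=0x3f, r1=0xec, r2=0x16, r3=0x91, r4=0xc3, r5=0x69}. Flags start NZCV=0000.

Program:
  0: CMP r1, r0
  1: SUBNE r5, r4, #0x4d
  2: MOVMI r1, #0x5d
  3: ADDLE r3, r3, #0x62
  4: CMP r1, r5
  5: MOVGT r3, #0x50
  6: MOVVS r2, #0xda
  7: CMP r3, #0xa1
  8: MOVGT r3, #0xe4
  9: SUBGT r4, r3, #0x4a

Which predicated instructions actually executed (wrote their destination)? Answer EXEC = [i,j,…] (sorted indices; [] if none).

[0] flags=1010 → (cmp)
[1] flags=1010 NE?T → r5=0x76
[2] flags=1010 MI?T → r1=0x5d
[3] flags=1010 LE?T → r3=0xf3
[4] flags=1000 → (cmp)
[5] flags=1000 GT?F → skip
[6] flags=1000 VS?F → skip
[7] flags=0010 → (cmp)
[8] flags=0010 GT?T → r3=0xe4
[9] flags=0010 GT?T → r4=0x9a

EXEC = [1,2,3,8,9]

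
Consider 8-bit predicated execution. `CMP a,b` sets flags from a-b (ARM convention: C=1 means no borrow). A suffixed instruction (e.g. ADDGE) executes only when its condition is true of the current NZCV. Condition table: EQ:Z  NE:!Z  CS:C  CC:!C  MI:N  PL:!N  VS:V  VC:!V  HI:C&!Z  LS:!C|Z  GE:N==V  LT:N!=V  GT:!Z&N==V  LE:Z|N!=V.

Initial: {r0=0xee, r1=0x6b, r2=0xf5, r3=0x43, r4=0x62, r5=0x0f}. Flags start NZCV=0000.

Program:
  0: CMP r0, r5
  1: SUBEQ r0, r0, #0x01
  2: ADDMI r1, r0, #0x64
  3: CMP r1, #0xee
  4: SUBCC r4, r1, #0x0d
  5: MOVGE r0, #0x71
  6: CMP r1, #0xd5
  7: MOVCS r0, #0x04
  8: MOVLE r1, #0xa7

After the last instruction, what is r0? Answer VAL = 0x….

VAL = 0x71

[0] flags=1010 → (cmp)
[1] flags=1010 EQ?F → skip
[2] flags=1010 MI?T → r1=0x52
[3] flags=0000 → (cmp)
[4] flags=0000 CC?T → r4=0x45
[5] flags=0000 GE?T → r0=0x71
[6] flags=0000 → (cmp)
[7] flags=0000 CS?F → skip
[8] flags=0000 LE?F → skip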